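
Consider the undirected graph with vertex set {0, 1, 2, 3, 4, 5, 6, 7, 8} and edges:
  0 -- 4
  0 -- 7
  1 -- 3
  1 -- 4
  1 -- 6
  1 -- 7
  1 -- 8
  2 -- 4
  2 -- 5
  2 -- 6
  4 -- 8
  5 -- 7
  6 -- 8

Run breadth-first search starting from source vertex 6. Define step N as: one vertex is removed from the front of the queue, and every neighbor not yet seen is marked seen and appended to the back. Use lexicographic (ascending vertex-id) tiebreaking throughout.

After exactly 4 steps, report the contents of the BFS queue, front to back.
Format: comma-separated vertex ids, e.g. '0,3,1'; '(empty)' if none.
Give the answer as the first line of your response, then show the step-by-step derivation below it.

3,4,7,5

step 1: dequeue 6; queue=[1,2,8]; order=6
step 2: dequeue 1; queue=[2,8,3,4,7]; order=6,1
step 3: dequeue 2; queue=[8,3,4,7,5]; order=6,1,2
step 4: dequeue 8; queue=[3,4,7,5]; order=6,1,2,8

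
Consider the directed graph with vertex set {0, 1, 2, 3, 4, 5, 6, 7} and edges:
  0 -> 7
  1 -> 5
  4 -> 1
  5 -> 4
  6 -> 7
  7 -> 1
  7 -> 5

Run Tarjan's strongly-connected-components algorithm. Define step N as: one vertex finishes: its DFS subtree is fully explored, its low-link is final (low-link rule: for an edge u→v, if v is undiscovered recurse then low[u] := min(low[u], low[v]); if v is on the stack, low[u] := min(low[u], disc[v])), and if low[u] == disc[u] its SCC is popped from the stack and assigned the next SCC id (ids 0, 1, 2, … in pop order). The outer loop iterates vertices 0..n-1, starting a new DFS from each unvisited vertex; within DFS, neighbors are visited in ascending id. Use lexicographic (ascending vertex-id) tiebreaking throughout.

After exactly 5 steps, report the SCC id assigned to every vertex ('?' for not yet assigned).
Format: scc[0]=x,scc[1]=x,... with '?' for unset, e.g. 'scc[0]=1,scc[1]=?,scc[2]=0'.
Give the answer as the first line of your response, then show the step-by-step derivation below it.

scc[0]=2,scc[1]=0,scc[2]=?,scc[3]=?,scc[4]=0,scc[5]=0,scc[6]=?,scc[7]=1

step 1: low=(low[0]=0,low[1]=2,low[2]=?,low[3]=?,low[4]=2,low[5]=3,low[6]=?,low[7]=1); scc=(scc[0]=?,scc[1]=?,scc[2]=?,scc[3]=?,scc[4]=?,scc[5]=?,scc[6]=?,scc[7]=?)
step 2: low=(low[0]=0,low[1]=2,low[2]=?,low[3]=?,low[4]=2,low[5]=2,low[6]=?,low[7]=1); scc=(scc[0]=?,scc[1]=?,scc[2]=?,scc[3]=?,scc[4]=?,scc[5]=?,scc[6]=?,scc[7]=?)
step 3: low=(low[0]=0,low[1]=2,low[2]=?,low[3]=?,low[4]=2,low[5]=2,low[6]=?,low[7]=1); scc=(scc[0]=?,scc[1]=0,scc[2]=?,scc[3]=?,scc[4]=0,scc[5]=0,scc[6]=?,scc[7]=?)
step 4: low=(low[0]=0,low[1]=2,low[2]=?,low[3]=?,low[4]=2,low[5]=2,low[6]=?,low[7]=1); scc=(scc[0]=?,scc[1]=0,scc[2]=?,scc[3]=?,scc[4]=0,scc[5]=0,scc[6]=?,scc[7]=1)
step 5: low=(low[0]=0,low[1]=2,low[2]=?,low[3]=?,low[4]=2,low[5]=2,low[6]=?,low[7]=1); scc=(scc[0]=2,scc[1]=0,scc[2]=?,scc[3]=?,scc[4]=0,scc[5]=0,scc[6]=?,scc[7]=1)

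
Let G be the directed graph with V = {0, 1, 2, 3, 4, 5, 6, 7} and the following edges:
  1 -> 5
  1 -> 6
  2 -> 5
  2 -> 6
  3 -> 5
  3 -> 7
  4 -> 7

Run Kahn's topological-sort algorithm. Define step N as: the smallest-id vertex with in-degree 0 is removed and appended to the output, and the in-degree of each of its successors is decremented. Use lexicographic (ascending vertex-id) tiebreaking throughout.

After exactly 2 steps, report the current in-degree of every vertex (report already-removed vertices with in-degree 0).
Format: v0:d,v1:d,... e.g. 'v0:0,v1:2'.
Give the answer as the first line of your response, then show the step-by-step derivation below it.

v0:0,v1:0,v2:0,v3:0,v4:0,v5:2,v6:1,v7:2

step 1: output 0; order=[0]; indeg=(0,0,0,0,0,3,2,2)
step 2: output 1; order=[0,1]; indeg=(0,0,0,0,0,2,1,2)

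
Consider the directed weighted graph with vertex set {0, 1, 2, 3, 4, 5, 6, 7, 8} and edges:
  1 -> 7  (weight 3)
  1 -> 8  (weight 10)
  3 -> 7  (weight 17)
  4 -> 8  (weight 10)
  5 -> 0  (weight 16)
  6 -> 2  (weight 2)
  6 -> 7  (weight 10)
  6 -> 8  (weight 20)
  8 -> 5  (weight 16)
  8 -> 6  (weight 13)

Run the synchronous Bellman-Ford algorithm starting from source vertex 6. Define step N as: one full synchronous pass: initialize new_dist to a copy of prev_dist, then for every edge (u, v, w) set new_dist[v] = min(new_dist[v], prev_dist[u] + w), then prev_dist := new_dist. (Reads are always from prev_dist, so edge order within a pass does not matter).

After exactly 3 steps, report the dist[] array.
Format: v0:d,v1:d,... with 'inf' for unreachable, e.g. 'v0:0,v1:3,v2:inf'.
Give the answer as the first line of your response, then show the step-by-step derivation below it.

v0:52,v1:inf,v2:2,v3:inf,v4:inf,v5:36,v6:0,v7:10,v8:20

step 1: dist = v0:inf,v1:inf,v2:2,v3:inf,v4:inf,v5:inf,v6:0,v7:10,v8:20
step 2: dist = v0:inf,v1:inf,v2:2,v3:inf,v4:inf,v5:36,v6:0,v7:10,v8:20
step 3: dist = v0:52,v1:inf,v2:2,v3:inf,v4:inf,v5:36,v6:0,v7:10,v8:20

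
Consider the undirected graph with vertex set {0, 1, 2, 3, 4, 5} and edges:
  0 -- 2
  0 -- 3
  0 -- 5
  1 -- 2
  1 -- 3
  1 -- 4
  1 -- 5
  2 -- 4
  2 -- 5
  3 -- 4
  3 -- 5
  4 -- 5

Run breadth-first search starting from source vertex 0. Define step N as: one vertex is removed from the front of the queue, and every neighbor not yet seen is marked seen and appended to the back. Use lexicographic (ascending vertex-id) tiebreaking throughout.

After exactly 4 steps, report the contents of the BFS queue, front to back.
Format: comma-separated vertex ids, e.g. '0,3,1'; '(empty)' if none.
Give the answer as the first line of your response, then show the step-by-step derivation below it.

1,4

step 1: dequeue 0; queue=[2,3,5]; order=0
step 2: dequeue 2; queue=[3,5,1,4]; order=0,2
step 3: dequeue 3; queue=[5,1,4]; order=0,2,3
step 4: dequeue 5; queue=[1,4]; order=0,2,3,5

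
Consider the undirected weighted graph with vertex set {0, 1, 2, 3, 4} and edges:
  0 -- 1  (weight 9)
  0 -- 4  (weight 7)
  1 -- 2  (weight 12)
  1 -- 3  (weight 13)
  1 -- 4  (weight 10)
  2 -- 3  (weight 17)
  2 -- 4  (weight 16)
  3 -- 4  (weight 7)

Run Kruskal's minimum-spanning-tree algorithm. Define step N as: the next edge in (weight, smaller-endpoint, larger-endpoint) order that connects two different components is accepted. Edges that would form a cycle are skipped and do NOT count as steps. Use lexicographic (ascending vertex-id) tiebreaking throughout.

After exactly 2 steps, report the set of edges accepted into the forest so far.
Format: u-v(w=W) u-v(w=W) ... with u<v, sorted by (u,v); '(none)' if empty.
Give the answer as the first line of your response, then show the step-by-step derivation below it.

0-4(w=7) 3-4(w=7)

step 1: add edge 0-4 (w=7); MST = {0-4(w=7)}
step 2: add edge 3-4 (w=7); MST = {0-4(w=7) 3-4(w=7)}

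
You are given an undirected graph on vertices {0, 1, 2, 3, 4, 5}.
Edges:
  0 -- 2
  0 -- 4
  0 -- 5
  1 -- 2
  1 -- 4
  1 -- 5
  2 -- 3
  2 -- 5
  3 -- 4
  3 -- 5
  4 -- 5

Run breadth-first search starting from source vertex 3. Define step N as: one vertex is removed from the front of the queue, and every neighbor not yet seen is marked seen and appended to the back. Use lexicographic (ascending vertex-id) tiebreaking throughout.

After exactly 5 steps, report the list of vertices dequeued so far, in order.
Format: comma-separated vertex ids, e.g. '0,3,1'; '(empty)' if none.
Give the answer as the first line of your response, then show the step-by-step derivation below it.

3,2,4,5,0

step 1: dequeue 3; queue=[2,4,5]; order=3
step 2: dequeue 2; queue=[4,5,0,1]; order=3,2
step 3: dequeue 4; queue=[5,0,1]; order=3,2,4
step 4: dequeue 5; queue=[0,1]; order=3,2,4,5
step 5: dequeue 0; queue=[1]; order=3,2,4,5,0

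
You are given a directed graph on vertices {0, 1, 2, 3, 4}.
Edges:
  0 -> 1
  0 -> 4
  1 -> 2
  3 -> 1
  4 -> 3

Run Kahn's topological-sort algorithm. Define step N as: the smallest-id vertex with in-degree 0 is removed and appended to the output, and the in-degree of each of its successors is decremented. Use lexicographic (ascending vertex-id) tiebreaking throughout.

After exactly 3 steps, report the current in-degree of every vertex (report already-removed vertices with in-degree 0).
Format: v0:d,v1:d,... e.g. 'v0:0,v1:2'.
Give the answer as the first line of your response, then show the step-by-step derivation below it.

v0:0,v1:0,v2:1,v3:0,v4:0

step 1: output 0; order=[0]; indeg=(0,1,1,1,0)
step 2: output 4; order=[0,4]; indeg=(0,1,1,0,0)
step 3: output 3; order=[0,4,3]; indeg=(0,0,1,0,0)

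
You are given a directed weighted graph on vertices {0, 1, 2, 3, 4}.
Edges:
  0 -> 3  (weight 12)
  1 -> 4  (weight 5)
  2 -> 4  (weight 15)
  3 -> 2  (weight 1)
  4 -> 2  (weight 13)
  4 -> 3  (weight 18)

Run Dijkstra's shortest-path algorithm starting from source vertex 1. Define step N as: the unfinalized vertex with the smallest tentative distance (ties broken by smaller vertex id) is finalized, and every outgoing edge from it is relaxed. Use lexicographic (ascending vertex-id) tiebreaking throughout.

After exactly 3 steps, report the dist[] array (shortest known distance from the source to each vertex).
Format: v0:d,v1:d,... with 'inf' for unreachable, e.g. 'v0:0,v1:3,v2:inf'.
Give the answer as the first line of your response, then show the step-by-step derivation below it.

v0:inf,v1:0,v2:18,v3:23,v4:5

step 1: dist = v0:inf,v1:0,v2:inf,v3:inf,v4:5
step 2: dist = v0:inf,v1:0,v2:18,v3:23,v4:5
step 3: dist = v0:inf,v1:0,v2:18,v3:23,v4:5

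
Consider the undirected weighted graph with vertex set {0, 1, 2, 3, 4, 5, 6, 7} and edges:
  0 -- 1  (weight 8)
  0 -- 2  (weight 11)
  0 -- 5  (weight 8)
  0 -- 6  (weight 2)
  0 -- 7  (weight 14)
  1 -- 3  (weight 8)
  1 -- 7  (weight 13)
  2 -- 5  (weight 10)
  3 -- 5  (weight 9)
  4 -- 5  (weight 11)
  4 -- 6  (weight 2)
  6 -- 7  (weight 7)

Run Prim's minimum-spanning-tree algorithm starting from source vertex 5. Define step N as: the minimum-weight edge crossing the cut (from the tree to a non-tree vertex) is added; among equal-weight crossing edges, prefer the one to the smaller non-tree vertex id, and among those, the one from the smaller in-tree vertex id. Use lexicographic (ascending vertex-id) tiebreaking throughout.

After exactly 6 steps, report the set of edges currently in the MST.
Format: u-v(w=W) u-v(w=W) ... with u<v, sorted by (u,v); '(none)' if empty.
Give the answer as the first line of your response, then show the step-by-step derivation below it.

0-1(w=8) 0-5(w=8) 0-6(w=2) 1-3(w=8) 4-6(w=2) 6-7(w=7)

step 1: add edge 0-5 (w=8); MST = {0-5(w=8)}
step 2: add edge 0-6 (w=2); MST = {0-5(w=8) 0-6(w=2)}
step 3: add edge 4-6 (w=2); MST = {0-5(w=8) 0-6(w=2) 4-6(w=2)}
step 4: add edge 6-7 (w=7); MST = {0-5(w=8) 0-6(w=2) 4-6(w=2) 6-7(w=7)}
step 5: add edge 0-1 (w=8); MST = {0-1(w=8) 0-5(w=8) 0-6(w=2) 4-6(w=2) 6-7(w=7)}
step 6: add edge 1-3 (w=8); MST = {0-1(w=8) 0-5(w=8) 0-6(w=2) 1-3(w=8) 4-6(w=2) 6-7(w=7)}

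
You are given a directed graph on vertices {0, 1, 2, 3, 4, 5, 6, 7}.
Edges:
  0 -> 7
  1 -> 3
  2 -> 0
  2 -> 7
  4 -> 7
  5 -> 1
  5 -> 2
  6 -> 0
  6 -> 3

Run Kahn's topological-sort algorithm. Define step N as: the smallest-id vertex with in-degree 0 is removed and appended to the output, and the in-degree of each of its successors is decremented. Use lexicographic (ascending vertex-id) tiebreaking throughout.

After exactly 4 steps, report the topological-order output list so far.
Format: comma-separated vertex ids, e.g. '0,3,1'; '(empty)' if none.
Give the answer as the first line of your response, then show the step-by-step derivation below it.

4,5,1,2

step 1: output 4; order=[4]; indeg=(2,1,1,2,0,0,0,2)
step 2: output 5; order=[4,5]; indeg=(2,0,0,2,0,0,0,2)
step 3: output 1; order=[4,5,1]; indeg=(2,0,0,1,0,0,0,2)
step 4: output 2; order=[4,5,1,2]; indeg=(1,0,0,1,0,0,0,1)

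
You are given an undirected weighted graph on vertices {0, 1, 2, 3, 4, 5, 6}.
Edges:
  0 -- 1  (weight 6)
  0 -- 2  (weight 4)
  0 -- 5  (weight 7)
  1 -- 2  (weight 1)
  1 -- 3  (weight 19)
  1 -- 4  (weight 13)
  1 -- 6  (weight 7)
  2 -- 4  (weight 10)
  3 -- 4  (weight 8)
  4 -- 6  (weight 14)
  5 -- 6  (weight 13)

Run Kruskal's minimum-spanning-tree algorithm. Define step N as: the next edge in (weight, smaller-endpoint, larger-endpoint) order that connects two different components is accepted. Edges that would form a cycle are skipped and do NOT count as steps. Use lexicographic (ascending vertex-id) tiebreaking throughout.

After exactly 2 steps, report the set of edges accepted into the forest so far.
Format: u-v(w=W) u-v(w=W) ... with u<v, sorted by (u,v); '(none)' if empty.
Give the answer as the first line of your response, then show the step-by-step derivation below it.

0-2(w=4) 1-2(w=1)

step 1: add edge 1-2 (w=1); MST = {1-2(w=1)}
step 2: add edge 0-2 (w=4); MST = {0-2(w=4) 1-2(w=1)}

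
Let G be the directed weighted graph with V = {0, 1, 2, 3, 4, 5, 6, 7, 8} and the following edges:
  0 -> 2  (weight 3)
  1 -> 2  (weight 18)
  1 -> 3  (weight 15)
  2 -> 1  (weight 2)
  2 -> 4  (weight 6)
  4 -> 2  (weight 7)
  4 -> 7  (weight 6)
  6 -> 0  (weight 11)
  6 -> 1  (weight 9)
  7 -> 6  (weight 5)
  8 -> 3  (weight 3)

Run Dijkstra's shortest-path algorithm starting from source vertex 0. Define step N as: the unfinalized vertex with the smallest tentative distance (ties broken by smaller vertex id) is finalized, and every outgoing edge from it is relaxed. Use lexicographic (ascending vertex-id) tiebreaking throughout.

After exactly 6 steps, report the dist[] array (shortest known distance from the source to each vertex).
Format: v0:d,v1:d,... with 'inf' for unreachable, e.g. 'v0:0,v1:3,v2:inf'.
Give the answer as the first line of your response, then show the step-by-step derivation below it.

v0:0,v1:5,v2:3,v3:20,v4:9,v5:inf,v6:20,v7:15,v8:inf

step 1: dist = v0:0,v1:inf,v2:3,v3:inf,v4:inf,v5:inf,v6:inf,v7:inf,v8:inf
step 2: dist = v0:0,v1:5,v2:3,v3:inf,v4:9,v5:inf,v6:inf,v7:inf,v8:inf
step 3: dist = v0:0,v1:5,v2:3,v3:20,v4:9,v5:inf,v6:inf,v7:inf,v8:inf
step 4: dist = v0:0,v1:5,v2:3,v3:20,v4:9,v5:inf,v6:inf,v7:15,v8:inf
step 5: dist = v0:0,v1:5,v2:3,v3:20,v4:9,v5:inf,v6:20,v7:15,v8:inf
step 6: dist = v0:0,v1:5,v2:3,v3:20,v4:9,v5:inf,v6:20,v7:15,v8:inf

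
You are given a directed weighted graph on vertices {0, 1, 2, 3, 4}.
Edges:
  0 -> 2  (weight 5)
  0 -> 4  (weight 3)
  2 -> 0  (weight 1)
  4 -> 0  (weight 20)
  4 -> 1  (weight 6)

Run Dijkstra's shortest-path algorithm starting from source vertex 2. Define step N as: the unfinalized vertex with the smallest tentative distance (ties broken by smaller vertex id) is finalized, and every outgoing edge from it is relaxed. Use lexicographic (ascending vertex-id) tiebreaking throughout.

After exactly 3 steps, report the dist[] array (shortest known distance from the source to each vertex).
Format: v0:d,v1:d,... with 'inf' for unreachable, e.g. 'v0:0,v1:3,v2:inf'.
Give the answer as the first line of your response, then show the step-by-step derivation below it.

v0:1,v1:10,v2:0,v3:inf,v4:4

step 1: dist = v0:1,v1:inf,v2:0,v3:inf,v4:inf
step 2: dist = v0:1,v1:inf,v2:0,v3:inf,v4:4
step 3: dist = v0:1,v1:10,v2:0,v3:inf,v4:4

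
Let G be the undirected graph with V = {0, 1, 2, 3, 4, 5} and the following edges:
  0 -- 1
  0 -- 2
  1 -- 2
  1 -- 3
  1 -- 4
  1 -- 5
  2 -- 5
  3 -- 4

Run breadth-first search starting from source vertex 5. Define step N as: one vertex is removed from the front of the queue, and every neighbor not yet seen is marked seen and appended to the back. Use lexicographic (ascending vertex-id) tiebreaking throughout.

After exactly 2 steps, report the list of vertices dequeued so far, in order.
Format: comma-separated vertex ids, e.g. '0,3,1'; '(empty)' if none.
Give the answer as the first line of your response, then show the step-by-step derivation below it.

5,1

step 1: dequeue 5; queue=[1,2]; order=5
step 2: dequeue 1; queue=[2,0,3,4]; order=5,1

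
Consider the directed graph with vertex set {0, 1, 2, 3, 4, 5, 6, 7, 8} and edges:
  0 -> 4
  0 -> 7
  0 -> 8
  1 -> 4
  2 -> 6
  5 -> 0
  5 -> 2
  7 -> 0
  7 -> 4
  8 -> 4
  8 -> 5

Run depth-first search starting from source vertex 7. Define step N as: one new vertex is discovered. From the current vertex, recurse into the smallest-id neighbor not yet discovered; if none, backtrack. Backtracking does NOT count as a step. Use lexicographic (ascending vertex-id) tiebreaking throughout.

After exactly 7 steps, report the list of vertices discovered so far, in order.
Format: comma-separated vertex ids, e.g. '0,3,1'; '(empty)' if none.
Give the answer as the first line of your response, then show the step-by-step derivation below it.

7,0,4,8,5,2,6

step 1: discover 7; path=7; order=7
step 2: discover 0; path=7>0; order=7,0
step 3: discover 4; path=7>0>4; order=7,0,4
step 4: discover 8; path=7>0>8; order=7,0,4,8
step 5: discover 5; path=7>0>8>5; order=7,0,4,8,5
step 6: discover 2; path=7>0>8>5>2; order=7,0,4,8,5,2
step 7: discover 6; path=7>0>8>5>2>6; order=7,0,4,8,5,2,6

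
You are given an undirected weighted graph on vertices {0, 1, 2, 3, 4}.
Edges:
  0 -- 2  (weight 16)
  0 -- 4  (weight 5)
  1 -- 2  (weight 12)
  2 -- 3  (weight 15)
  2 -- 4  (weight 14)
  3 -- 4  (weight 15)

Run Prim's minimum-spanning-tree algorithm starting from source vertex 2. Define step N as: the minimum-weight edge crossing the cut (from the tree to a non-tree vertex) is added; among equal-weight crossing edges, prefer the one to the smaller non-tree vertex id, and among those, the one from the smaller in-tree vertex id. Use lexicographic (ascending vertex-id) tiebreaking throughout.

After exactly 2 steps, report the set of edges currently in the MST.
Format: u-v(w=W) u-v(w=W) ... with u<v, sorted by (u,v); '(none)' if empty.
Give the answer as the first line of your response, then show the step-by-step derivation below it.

1-2(w=12) 2-4(w=14)

step 1: add edge 1-2 (w=12); MST = {1-2(w=12)}
step 2: add edge 2-4 (w=14); MST = {1-2(w=12) 2-4(w=14)}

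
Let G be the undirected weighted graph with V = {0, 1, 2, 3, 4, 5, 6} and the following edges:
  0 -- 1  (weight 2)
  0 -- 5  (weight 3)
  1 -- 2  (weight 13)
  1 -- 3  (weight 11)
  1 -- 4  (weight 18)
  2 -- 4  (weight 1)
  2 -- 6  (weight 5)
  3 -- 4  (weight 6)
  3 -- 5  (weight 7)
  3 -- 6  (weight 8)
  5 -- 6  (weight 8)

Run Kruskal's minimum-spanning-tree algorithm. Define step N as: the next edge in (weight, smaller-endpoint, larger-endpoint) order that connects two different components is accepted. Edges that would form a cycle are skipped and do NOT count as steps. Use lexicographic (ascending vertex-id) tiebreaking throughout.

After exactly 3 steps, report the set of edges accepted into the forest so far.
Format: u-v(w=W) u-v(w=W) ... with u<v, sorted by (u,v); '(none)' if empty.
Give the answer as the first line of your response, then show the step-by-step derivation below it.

0-1(w=2) 0-5(w=3) 2-4(w=1)

step 1: add edge 2-4 (w=1); MST = {2-4(w=1)}
step 2: add edge 0-1 (w=2); MST = {0-1(w=2) 2-4(w=1)}
step 3: add edge 0-5 (w=3); MST = {0-1(w=2) 0-5(w=3) 2-4(w=1)}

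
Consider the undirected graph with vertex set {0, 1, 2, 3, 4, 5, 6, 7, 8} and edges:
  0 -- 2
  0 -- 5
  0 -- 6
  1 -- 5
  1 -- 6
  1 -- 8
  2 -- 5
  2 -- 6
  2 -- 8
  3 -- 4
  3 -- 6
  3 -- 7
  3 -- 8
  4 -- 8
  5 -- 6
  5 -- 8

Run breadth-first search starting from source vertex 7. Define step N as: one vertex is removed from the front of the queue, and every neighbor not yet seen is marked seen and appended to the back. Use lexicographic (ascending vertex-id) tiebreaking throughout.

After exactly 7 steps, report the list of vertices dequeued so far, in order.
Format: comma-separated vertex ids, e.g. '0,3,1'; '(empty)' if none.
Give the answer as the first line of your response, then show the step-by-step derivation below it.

7,3,4,6,8,0,1

step 1: dequeue 7; queue=[3]; order=7
step 2: dequeue 3; queue=[4,6,8]; order=7,3
step 3: dequeue 4; queue=[6,8]; order=7,3,4
step 4: dequeue 6; queue=[8,0,1,2,5]; order=7,3,4,6
step 5: dequeue 8; queue=[0,1,2,5]; order=7,3,4,6,8
step 6: dequeue 0; queue=[1,2,5]; order=7,3,4,6,8,0
step 7: dequeue 1; queue=[2,5]; order=7,3,4,6,8,0,1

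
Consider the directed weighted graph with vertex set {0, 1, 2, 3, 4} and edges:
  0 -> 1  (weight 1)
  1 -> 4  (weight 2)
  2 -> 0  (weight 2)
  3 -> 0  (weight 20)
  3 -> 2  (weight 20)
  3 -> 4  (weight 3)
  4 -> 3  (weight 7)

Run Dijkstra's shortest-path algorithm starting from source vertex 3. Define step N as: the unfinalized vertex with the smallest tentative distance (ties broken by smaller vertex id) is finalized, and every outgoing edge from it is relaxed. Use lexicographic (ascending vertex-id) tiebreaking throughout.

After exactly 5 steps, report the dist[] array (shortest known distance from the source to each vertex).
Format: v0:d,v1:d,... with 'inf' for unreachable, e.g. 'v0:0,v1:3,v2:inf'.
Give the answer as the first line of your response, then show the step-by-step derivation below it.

v0:20,v1:21,v2:20,v3:0,v4:3

step 1: dist = v0:20,v1:inf,v2:20,v3:0,v4:3
step 2: dist = v0:20,v1:inf,v2:20,v3:0,v4:3
step 3: dist = v0:20,v1:21,v2:20,v3:0,v4:3
step 4: dist = v0:20,v1:21,v2:20,v3:0,v4:3
step 5: dist = v0:20,v1:21,v2:20,v3:0,v4:3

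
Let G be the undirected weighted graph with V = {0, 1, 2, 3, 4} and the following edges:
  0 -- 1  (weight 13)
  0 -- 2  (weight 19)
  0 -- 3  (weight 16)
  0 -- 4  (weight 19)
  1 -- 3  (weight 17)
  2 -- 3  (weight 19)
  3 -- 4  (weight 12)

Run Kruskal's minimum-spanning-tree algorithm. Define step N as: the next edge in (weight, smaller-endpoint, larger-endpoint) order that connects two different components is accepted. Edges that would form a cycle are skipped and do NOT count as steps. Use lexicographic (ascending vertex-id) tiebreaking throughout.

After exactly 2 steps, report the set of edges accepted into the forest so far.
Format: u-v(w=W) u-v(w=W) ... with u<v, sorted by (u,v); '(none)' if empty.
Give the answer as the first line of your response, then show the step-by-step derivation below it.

0-1(w=13) 3-4(w=12)

step 1: add edge 3-4 (w=12); MST = {3-4(w=12)}
step 2: add edge 0-1 (w=13); MST = {0-1(w=13) 3-4(w=12)}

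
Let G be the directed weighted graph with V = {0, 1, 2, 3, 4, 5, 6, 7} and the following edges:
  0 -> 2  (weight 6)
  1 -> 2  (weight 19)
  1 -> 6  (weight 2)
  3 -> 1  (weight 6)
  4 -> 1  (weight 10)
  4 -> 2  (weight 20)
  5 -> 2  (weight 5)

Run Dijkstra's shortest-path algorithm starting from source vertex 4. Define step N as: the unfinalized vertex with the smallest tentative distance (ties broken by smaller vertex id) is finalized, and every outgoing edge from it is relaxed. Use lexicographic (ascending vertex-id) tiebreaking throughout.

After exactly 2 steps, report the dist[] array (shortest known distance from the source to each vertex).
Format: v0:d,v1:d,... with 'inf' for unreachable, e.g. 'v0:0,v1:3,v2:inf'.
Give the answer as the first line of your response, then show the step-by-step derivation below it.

v0:inf,v1:10,v2:20,v3:inf,v4:0,v5:inf,v6:12,v7:inf

step 1: dist = v0:inf,v1:10,v2:20,v3:inf,v4:0,v5:inf,v6:inf,v7:inf
step 2: dist = v0:inf,v1:10,v2:20,v3:inf,v4:0,v5:inf,v6:12,v7:inf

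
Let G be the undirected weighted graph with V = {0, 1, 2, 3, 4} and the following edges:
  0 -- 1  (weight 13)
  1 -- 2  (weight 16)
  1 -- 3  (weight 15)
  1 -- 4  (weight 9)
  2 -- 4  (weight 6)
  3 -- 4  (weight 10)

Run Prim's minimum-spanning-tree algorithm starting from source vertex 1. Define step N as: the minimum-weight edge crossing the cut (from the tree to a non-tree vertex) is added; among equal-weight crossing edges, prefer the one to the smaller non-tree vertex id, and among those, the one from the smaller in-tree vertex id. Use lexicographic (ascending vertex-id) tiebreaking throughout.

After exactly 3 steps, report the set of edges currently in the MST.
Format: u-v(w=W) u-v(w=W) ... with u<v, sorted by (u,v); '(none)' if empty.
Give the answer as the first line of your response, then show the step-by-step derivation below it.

1-4(w=9) 2-4(w=6) 3-4(w=10)

step 1: add edge 1-4 (w=9); MST = {1-4(w=9)}
step 2: add edge 2-4 (w=6); MST = {1-4(w=9) 2-4(w=6)}
step 3: add edge 3-4 (w=10); MST = {1-4(w=9) 2-4(w=6) 3-4(w=10)}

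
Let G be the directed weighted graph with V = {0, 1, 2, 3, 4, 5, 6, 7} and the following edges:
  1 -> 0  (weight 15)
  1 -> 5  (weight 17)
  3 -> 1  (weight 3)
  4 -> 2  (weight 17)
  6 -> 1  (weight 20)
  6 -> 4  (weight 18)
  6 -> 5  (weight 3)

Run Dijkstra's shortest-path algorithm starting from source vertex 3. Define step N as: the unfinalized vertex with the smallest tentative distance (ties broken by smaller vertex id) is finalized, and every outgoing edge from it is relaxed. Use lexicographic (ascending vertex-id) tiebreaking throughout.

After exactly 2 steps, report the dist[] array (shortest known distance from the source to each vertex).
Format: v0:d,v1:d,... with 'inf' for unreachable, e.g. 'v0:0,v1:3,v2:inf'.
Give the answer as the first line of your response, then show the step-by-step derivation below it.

v0:18,v1:3,v2:inf,v3:0,v4:inf,v5:20,v6:inf,v7:inf

step 1: dist = v0:inf,v1:3,v2:inf,v3:0,v4:inf,v5:inf,v6:inf,v7:inf
step 2: dist = v0:18,v1:3,v2:inf,v3:0,v4:inf,v5:20,v6:inf,v7:inf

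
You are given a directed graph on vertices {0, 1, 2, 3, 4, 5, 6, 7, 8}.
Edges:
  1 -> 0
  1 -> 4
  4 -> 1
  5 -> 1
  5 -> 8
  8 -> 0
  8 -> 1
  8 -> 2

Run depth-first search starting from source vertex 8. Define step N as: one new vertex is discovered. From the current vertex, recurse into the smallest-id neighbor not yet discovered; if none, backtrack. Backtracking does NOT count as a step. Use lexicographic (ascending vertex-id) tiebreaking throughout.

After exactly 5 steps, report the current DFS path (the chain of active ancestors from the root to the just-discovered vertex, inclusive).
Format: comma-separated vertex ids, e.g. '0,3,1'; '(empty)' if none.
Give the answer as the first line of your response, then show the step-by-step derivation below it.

8,2

step 1: discover 8; path=8; order=8
step 2: discover 0; path=8>0; order=8,0
step 3: discover 1; path=8>1; order=8,0,1
step 4: discover 4; path=8>1>4; order=8,0,1,4
step 5: discover 2; path=8>2; order=8,0,1,4,2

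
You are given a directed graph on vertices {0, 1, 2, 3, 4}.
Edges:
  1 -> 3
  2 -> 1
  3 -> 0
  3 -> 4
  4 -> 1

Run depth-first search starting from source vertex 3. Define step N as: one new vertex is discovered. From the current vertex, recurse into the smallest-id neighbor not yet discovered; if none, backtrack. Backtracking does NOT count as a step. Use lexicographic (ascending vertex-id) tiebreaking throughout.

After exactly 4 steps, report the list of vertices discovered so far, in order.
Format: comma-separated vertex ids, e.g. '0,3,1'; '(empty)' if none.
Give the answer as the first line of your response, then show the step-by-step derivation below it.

3,0,4,1

step 1: discover 3; path=3; order=3
step 2: discover 0; path=3>0; order=3,0
step 3: discover 4; path=3>4; order=3,0,4
step 4: discover 1; path=3>4>1; order=3,0,4,1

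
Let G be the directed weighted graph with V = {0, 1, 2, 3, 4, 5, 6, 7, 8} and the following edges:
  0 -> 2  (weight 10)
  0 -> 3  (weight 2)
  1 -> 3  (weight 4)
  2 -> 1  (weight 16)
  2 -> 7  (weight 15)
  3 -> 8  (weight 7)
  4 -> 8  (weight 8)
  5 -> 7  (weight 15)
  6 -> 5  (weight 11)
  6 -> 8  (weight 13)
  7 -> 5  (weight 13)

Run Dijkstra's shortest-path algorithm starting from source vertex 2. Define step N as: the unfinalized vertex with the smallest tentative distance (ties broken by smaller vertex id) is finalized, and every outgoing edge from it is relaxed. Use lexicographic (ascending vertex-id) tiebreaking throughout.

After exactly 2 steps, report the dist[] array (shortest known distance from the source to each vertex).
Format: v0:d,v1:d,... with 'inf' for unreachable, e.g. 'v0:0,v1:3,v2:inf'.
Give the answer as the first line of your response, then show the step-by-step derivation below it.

v0:inf,v1:16,v2:0,v3:inf,v4:inf,v5:28,v6:inf,v7:15,v8:inf

step 1: dist = v0:inf,v1:16,v2:0,v3:inf,v4:inf,v5:inf,v6:inf,v7:15,v8:inf
step 2: dist = v0:inf,v1:16,v2:0,v3:inf,v4:inf,v5:28,v6:inf,v7:15,v8:inf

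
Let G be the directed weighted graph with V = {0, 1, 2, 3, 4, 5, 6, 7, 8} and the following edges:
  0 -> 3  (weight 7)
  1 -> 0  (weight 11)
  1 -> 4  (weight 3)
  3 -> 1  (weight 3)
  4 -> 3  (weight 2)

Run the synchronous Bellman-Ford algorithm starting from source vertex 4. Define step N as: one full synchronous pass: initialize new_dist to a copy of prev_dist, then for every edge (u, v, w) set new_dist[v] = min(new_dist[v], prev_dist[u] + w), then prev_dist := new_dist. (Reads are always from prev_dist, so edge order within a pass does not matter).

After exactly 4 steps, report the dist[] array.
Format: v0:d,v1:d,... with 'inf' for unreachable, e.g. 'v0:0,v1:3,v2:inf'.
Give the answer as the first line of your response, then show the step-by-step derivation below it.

v0:16,v1:5,v2:inf,v3:2,v4:0,v5:inf,v6:inf,v7:inf,v8:inf

step 1: dist = v0:inf,v1:inf,v2:inf,v3:2,v4:0,v5:inf,v6:inf,v7:inf,v8:inf
step 2: dist = v0:inf,v1:5,v2:inf,v3:2,v4:0,v5:inf,v6:inf,v7:inf,v8:inf
step 3: dist = v0:16,v1:5,v2:inf,v3:2,v4:0,v5:inf,v6:inf,v7:inf,v8:inf
step 4: dist = v0:16,v1:5,v2:inf,v3:2,v4:0,v5:inf,v6:inf,v7:inf,v8:inf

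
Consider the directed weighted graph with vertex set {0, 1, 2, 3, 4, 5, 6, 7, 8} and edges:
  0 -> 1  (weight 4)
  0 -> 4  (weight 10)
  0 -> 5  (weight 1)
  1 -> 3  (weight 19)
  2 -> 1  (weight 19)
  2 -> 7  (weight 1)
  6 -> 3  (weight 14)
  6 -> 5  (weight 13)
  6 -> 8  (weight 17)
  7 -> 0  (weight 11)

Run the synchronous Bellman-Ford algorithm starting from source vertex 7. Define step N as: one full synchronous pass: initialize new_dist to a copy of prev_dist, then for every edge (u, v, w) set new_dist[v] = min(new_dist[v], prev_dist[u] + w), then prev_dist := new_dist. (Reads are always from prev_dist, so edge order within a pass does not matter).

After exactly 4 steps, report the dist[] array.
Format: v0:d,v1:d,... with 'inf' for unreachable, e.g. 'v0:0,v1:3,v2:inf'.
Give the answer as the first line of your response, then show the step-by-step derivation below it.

v0:11,v1:15,v2:inf,v3:34,v4:21,v5:12,v6:inf,v7:0,v8:inf

step 1: dist = v0:11,v1:inf,v2:inf,v3:inf,v4:inf,v5:inf,v6:inf,v7:0,v8:inf
step 2: dist = v0:11,v1:15,v2:inf,v3:inf,v4:21,v5:12,v6:inf,v7:0,v8:inf
step 3: dist = v0:11,v1:15,v2:inf,v3:34,v4:21,v5:12,v6:inf,v7:0,v8:inf
step 4: dist = v0:11,v1:15,v2:inf,v3:34,v4:21,v5:12,v6:inf,v7:0,v8:inf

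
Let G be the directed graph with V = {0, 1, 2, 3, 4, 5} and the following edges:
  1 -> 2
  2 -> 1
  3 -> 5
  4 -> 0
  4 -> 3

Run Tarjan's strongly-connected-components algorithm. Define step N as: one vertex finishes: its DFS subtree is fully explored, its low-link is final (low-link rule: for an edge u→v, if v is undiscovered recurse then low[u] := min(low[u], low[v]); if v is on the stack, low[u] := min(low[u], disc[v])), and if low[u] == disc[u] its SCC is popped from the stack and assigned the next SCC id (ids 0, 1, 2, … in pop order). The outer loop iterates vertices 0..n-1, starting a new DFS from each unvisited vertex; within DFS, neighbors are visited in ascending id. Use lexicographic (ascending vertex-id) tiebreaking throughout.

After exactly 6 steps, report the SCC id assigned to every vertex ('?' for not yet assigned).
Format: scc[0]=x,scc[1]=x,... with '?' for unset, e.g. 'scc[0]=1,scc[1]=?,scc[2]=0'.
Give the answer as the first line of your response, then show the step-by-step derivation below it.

scc[0]=0,scc[1]=1,scc[2]=1,scc[3]=3,scc[4]=4,scc[5]=2

step 1: low=(low[0]=0,low[1]=?,low[2]=?,low[3]=?,low[4]=?,low[5]=?); scc=(scc[0]=0,scc[1]=?,scc[2]=?,scc[3]=?,scc[4]=?,scc[5]=?)
step 2: low=(low[0]=0,low[1]=1,low[2]=1,low[3]=?,low[4]=?,low[5]=?); scc=(scc[0]=0,scc[1]=?,scc[2]=?,scc[3]=?,scc[4]=?,scc[5]=?)
step 3: low=(low[0]=0,low[1]=1,low[2]=1,low[3]=?,low[4]=?,low[5]=?); scc=(scc[0]=0,scc[1]=1,scc[2]=1,scc[3]=?,scc[4]=?,scc[5]=?)
step 4: low=(low[0]=0,low[1]=1,low[2]=1,low[3]=3,low[4]=?,low[5]=4); scc=(scc[0]=0,scc[1]=1,scc[2]=1,scc[3]=?,scc[4]=?,scc[5]=2)
step 5: low=(low[0]=0,low[1]=1,low[2]=1,low[3]=3,low[4]=?,low[5]=4); scc=(scc[0]=0,scc[1]=1,scc[2]=1,scc[3]=3,scc[4]=?,scc[5]=2)
step 6: low=(low[0]=0,low[1]=1,low[2]=1,low[3]=3,low[4]=5,low[5]=4); scc=(scc[0]=0,scc[1]=1,scc[2]=1,scc[3]=3,scc[4]=4,scc[5]=2)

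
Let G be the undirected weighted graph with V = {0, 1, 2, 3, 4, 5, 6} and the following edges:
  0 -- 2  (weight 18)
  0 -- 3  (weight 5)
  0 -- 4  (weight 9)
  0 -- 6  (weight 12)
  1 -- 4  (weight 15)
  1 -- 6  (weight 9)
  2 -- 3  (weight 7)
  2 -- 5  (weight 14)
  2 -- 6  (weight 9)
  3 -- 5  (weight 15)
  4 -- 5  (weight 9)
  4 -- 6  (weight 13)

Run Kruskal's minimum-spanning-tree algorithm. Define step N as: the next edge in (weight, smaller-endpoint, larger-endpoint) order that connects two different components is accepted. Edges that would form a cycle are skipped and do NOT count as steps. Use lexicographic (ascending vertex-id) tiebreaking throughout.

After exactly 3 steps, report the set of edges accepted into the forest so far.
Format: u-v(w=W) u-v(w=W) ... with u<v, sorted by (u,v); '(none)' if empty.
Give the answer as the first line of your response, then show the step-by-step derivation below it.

0-3(w=5) 0-4(w=9) 2-3(w=7)

step 1: add edge 0-3 (w=5); MST = {0-3(w=5)}
step 2: add edge 2-3 (w=7); MST = {0-3(w=5) 2-3(w=7)}
step 3: add edge 0-4 (w=9); MST = {0-3(w=5) 0-4(w=9) 2-3(w=7)}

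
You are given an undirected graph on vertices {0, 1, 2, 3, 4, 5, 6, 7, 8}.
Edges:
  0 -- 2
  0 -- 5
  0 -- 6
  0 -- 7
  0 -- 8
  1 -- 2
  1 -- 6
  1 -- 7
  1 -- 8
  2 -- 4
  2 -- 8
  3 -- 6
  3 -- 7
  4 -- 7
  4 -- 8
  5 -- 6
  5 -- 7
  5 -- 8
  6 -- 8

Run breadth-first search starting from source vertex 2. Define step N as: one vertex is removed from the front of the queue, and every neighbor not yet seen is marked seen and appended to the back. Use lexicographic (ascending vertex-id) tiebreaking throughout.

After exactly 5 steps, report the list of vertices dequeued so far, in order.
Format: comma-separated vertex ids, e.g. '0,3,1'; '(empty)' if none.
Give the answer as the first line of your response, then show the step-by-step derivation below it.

2,0,1,4,8

step 1: dequeue 2; queue=[0,1,4,8]; order=2
step 2: dequeue 0; queue=[1,4,8,5,6,7]; order=2,0
step 3: dequeue 1; queue=[4,8,5,6,7]; order=2,0,1
step 4: dequeue 4; queue=[8,5,6,7]; order=2,0,1,4
step 5: dequeue 8; queue=[5,6,7]; order=2,0,1,4,8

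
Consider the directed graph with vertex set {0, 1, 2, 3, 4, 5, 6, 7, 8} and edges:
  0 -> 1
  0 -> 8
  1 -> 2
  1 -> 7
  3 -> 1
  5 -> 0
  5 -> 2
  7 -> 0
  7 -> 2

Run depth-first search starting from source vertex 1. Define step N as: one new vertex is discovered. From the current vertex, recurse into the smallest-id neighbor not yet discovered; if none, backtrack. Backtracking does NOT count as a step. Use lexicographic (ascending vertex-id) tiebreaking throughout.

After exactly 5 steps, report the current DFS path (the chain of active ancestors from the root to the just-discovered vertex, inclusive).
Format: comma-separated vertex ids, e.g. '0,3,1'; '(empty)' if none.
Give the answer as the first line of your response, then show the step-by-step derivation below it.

1,7,0,8

step 1: discover 1; path=1; order=1
step 2: discover 2; path=1>2; order=1,2
step 3: discover 7; path=1>7; order=1,2,7
step 4: discover 0; path=1>7>0; order=1,2,7,0
step 5: discover 8; path=1>7>0>8; order=1,2,7,0,8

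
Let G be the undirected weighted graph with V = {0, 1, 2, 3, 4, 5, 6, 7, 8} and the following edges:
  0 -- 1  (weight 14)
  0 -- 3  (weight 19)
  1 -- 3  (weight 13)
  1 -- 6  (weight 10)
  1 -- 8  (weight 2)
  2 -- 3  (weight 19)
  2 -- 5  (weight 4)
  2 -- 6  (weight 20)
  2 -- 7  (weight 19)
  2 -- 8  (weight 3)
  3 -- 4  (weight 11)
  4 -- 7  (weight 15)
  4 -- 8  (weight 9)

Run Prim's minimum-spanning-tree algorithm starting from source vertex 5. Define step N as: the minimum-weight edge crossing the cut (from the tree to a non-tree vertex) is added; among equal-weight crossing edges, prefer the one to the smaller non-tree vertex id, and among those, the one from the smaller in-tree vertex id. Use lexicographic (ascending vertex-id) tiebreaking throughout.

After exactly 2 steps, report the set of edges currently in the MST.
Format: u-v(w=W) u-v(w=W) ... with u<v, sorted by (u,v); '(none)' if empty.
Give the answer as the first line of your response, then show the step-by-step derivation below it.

2-5(w=4) 2-8(w=3)

step 1: add edge 2-5 (w=4); MST = {2-5(w=4)}
step 2: add edge 2-8 (w=3); MST = {2-5(w=4) 2-8(w=3)}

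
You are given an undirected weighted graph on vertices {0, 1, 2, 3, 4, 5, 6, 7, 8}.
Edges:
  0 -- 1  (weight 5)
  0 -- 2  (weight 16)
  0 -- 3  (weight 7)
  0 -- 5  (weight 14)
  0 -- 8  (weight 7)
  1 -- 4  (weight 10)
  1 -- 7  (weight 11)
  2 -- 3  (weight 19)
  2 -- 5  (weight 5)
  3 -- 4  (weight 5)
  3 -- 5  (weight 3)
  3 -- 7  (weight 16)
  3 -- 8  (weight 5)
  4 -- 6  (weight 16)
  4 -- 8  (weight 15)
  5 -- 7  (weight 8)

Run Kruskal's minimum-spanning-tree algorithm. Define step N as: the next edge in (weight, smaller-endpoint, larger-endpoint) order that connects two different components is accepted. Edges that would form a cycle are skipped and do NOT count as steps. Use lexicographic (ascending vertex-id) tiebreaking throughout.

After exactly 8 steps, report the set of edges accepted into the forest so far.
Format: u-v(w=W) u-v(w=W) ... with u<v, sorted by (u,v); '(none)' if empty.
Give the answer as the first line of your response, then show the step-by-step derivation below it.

0-1(w=5) 0-3(w=7) 2-5(w=5) 3-4(w=5) 3-5(w=3) 3-8(w=5) 4-6(w=16) 5-7(w=8)

step 1: add edge 3-5 (w=3); MST = {3-5(w=3)}
step 2: add edge 0-1 (w=5); MST = {0-1(w=5) 3-5(w=3)}
step 3: add edge 2-5 (w=5); MST = {0-1(w=5) 2-5(w=5) 3-5(w=3)}
step 4: add edge 3-4 (w=5); MST = {0-1(w=5) 2-5(w=5) 3-4(w=5) 3-5(w=3)}
step 5: add edge 3-8 (w=5); MST = {0-1(w=5) 2-5(w=5) 3-4(w=5) 3-5(w=3) 3-8(w=5)}
step 6: add edge 0-3 (w=7); MST = {0-1(w=5) 0-3(w=7) 2-5(w=5) 3-4(w=5) 3-5(w=3) 3-8(w=5)}
step 7: add edge 5-7 (w=8); MST = {0-1(w=5) 0-3(w=7) 2-5(w=5) 3-4(w=5) 3-5(w=3) 3-8(w=5) 5-7(w=8)}
step 8: add edge 4-6 (w=16); MST = {0-1(w=5) 0-3(w=7) 2-5(w=5) 3-4(w=5) 3-5(w=3) 3-8(w=5) 4-6(w=16) 5-7(w=8)}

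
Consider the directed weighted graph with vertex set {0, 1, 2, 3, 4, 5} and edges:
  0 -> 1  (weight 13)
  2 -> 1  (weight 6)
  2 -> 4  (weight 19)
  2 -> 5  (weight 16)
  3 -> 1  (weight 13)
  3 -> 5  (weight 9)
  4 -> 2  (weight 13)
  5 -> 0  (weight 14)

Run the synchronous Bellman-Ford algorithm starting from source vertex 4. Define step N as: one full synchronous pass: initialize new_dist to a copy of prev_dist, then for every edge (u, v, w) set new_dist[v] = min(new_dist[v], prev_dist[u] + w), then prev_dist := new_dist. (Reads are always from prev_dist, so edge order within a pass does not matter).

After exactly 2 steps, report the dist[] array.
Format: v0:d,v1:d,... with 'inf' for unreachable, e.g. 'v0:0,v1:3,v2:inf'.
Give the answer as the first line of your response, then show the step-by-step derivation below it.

v0:inf,v1:19,v2:13,v3:inf,v4:0,v5:29

step 1: dist = v0:inf,v1:inf,v2:13,v3:inf,v4:0,v5:inf
step 2: dist = v0:inf,v1:19,v2:13,v3:inf,v4:0,v5:29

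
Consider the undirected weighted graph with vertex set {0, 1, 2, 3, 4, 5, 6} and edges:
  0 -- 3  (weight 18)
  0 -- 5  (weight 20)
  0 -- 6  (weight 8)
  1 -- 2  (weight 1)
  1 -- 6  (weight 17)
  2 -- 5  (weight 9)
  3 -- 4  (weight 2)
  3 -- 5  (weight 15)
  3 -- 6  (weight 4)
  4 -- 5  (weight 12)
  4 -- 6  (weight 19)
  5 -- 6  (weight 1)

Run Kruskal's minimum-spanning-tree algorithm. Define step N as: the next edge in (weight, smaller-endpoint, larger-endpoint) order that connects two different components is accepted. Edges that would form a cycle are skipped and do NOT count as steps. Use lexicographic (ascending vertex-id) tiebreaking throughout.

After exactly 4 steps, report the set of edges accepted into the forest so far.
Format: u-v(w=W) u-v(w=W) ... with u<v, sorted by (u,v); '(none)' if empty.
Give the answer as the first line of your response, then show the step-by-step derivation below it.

1-2(w=1) 3-4(w=2) 3-6(w=4) 5-6(w=1)

step 1: add edge 1-2 (w=1); MST = {1-2(w=1)}
step 2: add edge 5-6 (w=1); MST = {1-2(w=1) 5-6(w=1)}
step 3: add edge 3-4 (w=2); MST = {1-2(w=1) 3-4(w=2) 5-6(w=1)}
step 4: add edge 3-6 (w=4); MST = {1-2(w=1) 3-4(w=2) 3-6(w=4) 5-6(w=1)}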